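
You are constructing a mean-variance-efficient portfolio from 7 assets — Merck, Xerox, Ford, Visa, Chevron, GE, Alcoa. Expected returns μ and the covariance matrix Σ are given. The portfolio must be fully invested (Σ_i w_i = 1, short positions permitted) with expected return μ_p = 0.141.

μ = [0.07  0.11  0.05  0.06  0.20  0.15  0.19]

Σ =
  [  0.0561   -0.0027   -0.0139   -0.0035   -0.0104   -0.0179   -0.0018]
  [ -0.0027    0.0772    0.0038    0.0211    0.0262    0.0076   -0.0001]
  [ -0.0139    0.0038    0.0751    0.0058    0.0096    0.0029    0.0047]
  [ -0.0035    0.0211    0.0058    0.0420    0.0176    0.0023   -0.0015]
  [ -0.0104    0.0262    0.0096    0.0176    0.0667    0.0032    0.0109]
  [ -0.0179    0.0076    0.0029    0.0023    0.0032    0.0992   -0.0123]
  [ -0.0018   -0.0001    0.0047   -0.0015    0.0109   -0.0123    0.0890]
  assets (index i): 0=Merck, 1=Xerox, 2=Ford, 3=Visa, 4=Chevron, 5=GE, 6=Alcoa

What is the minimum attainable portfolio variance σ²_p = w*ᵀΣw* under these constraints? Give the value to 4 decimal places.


0.0130

g=Σ⁻¹μ = [2.6640  0.2992  0.5642  0.2507  2.6996  2.1242  2.1264]
h=Σ⁻¹𝟙 = [29.7291  3.8954  14.7516  18.3961  8.3301  15.5706  12.5043]
a=μᵀg=1.525208  b=𝟙ᵀg=10.728296  c=𝟙ᵀh=103.177121  D=ac−b²=42.270287
λ₁=(c·0.141−b)/D = (103.177121·0.141−10.728296)/42.270287 = 0.090363
λ₂=(a−b·0.141)/D = (1.525208−10.728296·0.141)/42.270287 = 0.000296
w* = 0.090363·g + 0.000296·h:
  w_0 = 0.090363·2.6640 + 0.000296·29.7291 = 0.2495  (Merck)
  w_1 = 0.090363·0.2992 + 0.000296·3.8954 = 0.0282  (Xerox)
  w_2 = 0.090363·0.5642 + 0.000296·14.7516 = 0.0553  (Ford)
  w_3 = 0.090363·0.2507 + 0.000296·18.3961 = 0.0281  (Visa)
  w_4 = 0.090363·2.6996 + 0.000296·8.3301 = 0.2464  (Chevron)
  w_5 = 0.090363·2.1242 + 0.000296·15.5706 = 0.1966  (GE)
  w_6 = 0.090363·2.1264 + 0.000296·12.5043 = 0.1959  (Alcoa)
Σw_i=1.0000  μᵀw=0.1410
σ²=wᵀΣw=λ₁·μ_p+λ₂ = 0.090363·0.141 + 0.000296 = 0.013037 ≈ 0.0130


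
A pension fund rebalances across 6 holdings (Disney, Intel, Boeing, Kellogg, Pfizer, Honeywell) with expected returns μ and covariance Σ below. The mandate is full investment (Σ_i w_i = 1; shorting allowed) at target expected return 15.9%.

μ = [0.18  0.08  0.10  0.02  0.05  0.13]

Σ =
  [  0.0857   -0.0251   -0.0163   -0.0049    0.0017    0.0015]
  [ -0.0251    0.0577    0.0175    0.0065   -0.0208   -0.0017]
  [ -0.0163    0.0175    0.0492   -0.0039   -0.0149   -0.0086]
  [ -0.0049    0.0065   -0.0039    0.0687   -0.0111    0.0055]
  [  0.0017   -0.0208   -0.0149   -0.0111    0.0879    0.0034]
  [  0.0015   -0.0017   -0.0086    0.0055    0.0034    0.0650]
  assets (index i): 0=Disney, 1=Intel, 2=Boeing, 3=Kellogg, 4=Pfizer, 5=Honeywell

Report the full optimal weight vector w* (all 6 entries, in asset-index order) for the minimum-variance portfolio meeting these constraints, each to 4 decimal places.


0.4503  0.1803  0.2855  -0.2036  -0.0208  0.3083

u=Σ⁻¹μ = [3.3962  2.4773  3.2086  0.5597  1.6158  2.2791]
v=Σ⁻¹𝟙 = [25.4973  26.0654  31.1437  18.2056  23.9796  16.8037]
a=μᵀu=1.518628  b=𝟙ᵀu=13.536694  c=𝟙ᵀv=141.695335  D=ac−b²=31.940422
λ₁=(c·0.159−b)/D = (141.695335·0.159−13.536694)/31.940422 = 0.281551
λ₂=(a−b·0.159)/D = (1.518628−13.536694·0.159)/31.940422 = -0.019840
w* = 0.281551·u + -0.019840·v:
  w_0 = 0.281551·3.3962 + -0.019840·25.4973 = 0.4503  (Disney)
  w_1 = 0.281551·2.4773 + -0.019840·26.0654 = 0.1803  (Intel)
  w_2 = 0.281551·3.2086 + -0.019840·31.1437 = 0.2855  (Boeing)
  w_3 = 0.281551·0.5597 + -0.019840·18.2056 = -0.2036  (Kellogg)
  w_4 = 0.281551·1.6158 + -0.019840·23.9796 = -0.0208  (Pfizer)
  w_5 = 0.281551·2.2791 + -0.019840·16.8037 = 0.3083  (Honeywell)
Σw_i=1.0000  μᵀw=0.1590
σ²=wᵀΣw=λ₁·μ_p+λ₂ = 0.281551·0.159 + -0.019840 = 0.024926 ≈ 0.0249


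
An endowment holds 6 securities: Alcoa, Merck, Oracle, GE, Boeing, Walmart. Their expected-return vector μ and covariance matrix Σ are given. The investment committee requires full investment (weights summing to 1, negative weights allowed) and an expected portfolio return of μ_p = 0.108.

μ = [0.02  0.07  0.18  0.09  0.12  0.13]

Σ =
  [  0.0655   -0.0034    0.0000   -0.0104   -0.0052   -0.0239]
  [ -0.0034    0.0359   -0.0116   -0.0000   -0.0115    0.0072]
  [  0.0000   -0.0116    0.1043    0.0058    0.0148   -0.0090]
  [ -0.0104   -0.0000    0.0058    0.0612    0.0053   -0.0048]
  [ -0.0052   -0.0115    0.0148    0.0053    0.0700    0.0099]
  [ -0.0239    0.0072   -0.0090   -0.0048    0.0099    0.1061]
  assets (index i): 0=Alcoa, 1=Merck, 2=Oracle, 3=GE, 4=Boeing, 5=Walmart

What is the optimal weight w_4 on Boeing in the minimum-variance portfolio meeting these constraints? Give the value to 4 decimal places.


x=Σ⁻¹μ = [1.3320  2.9033  1.8621  1.4935  1.5846  1.4059]
y=Σ⁻¹𝟙 = [26.3614  36.6854  11.3822  19.3418  16.5371  13.1712]
a=μᵀx=1.072391  b=𝟙ᵀx=10.581466  c=𝟙ᵀy=123.479040  D=ac−b²=20.450382
λ₁=(c·0.108−b)/D = (123.479040·0.108−10.581466)/20.450382 = 0.134681
λ₂=(a−b·0.108)/D = (1.072391−10.581466·0.108)/20.450382 = -0.003443
w* = 0.134681·x + -0.003443·y:
  w_0 = 0.134681·1.3320 + -0.003443·26.3614 = 0.0886  (Alcoa)
  w_1 = 0.134681·2.9033 + -0.003443·36.6854 = 0.2647  (Merck)
  w_2 = 0.134681·1.8621 + -0.003443·11.3822 = 0.2116  (Oracle)
  w_3 = 0.134681·1.4935 + -0.003443·19.3418 = 0.1346  (GE)
  w_4 = 0.134681·1.5846 + -0.003443·16.5371 = 0.1565  (Boeing)
  w_5 = 0.134681·1.4059 + -0.003443·13.1712 = 0.1440  (Walmart)
Σw_i=1.0000  μᵀw=0.1080
σ²=wᵀΣw=λ₁·μ_p+λ₂ = 0.134681·0.108 + -0.003443 = 0.011103 ≈ 0.0111

0.1565


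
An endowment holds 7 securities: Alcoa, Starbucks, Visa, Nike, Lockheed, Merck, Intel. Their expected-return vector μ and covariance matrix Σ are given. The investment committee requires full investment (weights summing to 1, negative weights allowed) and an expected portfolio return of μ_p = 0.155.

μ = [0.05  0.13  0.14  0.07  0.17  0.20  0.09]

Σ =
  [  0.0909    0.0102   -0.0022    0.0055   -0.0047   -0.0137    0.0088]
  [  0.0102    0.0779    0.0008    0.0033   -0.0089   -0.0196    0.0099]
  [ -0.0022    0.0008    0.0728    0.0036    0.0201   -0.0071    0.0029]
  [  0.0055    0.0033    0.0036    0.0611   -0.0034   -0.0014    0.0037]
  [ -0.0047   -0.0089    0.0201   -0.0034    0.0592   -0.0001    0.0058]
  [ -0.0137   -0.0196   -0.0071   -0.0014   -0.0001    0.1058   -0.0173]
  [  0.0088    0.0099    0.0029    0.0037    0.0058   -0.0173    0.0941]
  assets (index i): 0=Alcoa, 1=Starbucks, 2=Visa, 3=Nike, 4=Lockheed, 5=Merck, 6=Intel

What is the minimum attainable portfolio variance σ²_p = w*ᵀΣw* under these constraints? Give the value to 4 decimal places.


0.0148

p=Σ⁻¹μ = [0.7139  2.4023  1.3138  1.0397  2.8220  2.6753  0.8735]
q=Σ⁻¹𝟙 = [11.0282  15.4884  9.7498  14.7194  16.7754  16.0874  9.0106]
a=μᵀp=1.698117  b=𝟙ᵀp=11.840485  c=𝟙ᵀq=92.859157  D=ac−b²=17.488651
λ₁=(c·0.155−b)/D = (92.859157·0.155−11.840485)/17.488651 = 0.145962
λ₂=(a−b·0.155)/D = (1.698117−11.840485·0.155)/17.488651 = -0.007843
w* = 0.145962·p + -0.007843·q:
  w_0 = 0.145962·0.7139 + -0.007843·11.0282 = 0.0177  (Alcoa)
  w_1 = 0.145962·2.4023 + -0.007843·15.4884 = 0.2292  (Starbucks)
  w_2 = 0.145962·1.3138 + -0.007843·9.7498 = 0.1153  (Visa)
  w_3 = 0.145962·1.0397 + -0.007843·14.7194 = 0.0363  (Nike)
  w_4 = 0.145962·2.8220 + -0.007843·16.7754 = 0.2803  (Lockheed)
  w_5 = 0.145962·2.6753 + -0.007843·16.0874 = 0.2643  (Merck)
  w_6 = 0.145962·0.8735 + -0.007843·9.0106 = 0.0568  (Intel)
Σw_i=1.0000  μᵀw=0.1550
σ²=wᵀΣw=λ₁·μ_p+λ₂ = 0.145962·0.155 + -0.007843 = 0.014781 ≈ 0.0148


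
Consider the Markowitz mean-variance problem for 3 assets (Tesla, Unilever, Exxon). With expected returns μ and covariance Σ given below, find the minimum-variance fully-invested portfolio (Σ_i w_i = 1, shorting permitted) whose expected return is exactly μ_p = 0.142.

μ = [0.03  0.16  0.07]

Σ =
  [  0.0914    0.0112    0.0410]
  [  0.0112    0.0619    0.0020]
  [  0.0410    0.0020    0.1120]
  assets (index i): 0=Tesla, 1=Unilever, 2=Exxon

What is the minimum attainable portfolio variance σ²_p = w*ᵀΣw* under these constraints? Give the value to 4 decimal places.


0.0446

x=Σ⁻¹μ = [-0.3013  2.6171  0.6886]
y=Σ⁻¹𝟙 = [6.2684  14.8151  6.3694]
a=μᵀx=0.457895  b=𝟙ᵀx=3.004324  c=𝟙ᵀy=27.452820  D=ac−b²=3.544542
λ₁=(c·0.142−b)/D = (27.452820·0.142−3.004324)/3.544542 = 0.252212
λ₂=(a−b·0.142)/D = (0.457895−3.004324·0.142)/3.544542 = 0.008825
w* = 0.252212·x + 0.008825·y:
  w_0 = 0.252212·-0.3013 + 0.008825·6.2684 = -0.0207  (Tesla)
  w_1 = 0.252212·2.6171 + 0.008825·14.8151 = 0.7908  (Unilever)
  w_2 = 0.252212·0.6886 + 0.008825·6.3694 = 0.2299  (Exxon)
Σw_i=1.0000  μᵀw=0.1420
σ²=wᵀΣw=λ₁·μ_p+λ₂ = 0.252212·0.142 + 0.008825 = 0.044639 ≈ 0.0446


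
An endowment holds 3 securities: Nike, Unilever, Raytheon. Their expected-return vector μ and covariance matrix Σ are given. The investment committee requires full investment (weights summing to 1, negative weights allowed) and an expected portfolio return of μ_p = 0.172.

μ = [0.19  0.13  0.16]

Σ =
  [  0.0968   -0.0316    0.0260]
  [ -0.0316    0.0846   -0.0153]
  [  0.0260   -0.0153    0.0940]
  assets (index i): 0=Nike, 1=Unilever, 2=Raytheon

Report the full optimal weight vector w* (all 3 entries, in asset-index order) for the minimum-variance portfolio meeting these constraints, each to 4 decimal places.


x=Σ⁻¹μ = [2.4570  2.7194  1.4652]
y=Σ⁻¹𝟙 = [13.8032  18.7619  9.8742]
a=μᵀx=1.054772  b=𝟙ᵀx=6.641517  c=𝟙ᵀy=42.439244  D=ac−b²=0.653972
λ₁=(c·0.172−b)/D = (42.439244·0.172−6.641517)/0.653972 = 1.006209
λ₂=(a−b·0.172)/D = (1.054772−6.641517·0.172)/0.653972 = -0.133903
w* = 1.006209·x + -0.133903·y:
  w_0 = 1.006209·2.4570 + -0.133903·13.8032 = 0.6240  (Nike)
  w_1 = 1.006209·2.7194 + -0.133903·18.7619 = 0.2240  (Unilever)
  w_2 = 1.006209·1.4652 + -0.133903·9.8742 = 0.1521  (Raytheon)
Σw_i=1.0000  μᵀw=0.1720
σ²=wᵀΣw=λ₁·μ_p+λ₂ = 1.006209·0.172 + -0.133903 = 0.039165 ≈ 0.0392

0.6240  0.2240  0.1521


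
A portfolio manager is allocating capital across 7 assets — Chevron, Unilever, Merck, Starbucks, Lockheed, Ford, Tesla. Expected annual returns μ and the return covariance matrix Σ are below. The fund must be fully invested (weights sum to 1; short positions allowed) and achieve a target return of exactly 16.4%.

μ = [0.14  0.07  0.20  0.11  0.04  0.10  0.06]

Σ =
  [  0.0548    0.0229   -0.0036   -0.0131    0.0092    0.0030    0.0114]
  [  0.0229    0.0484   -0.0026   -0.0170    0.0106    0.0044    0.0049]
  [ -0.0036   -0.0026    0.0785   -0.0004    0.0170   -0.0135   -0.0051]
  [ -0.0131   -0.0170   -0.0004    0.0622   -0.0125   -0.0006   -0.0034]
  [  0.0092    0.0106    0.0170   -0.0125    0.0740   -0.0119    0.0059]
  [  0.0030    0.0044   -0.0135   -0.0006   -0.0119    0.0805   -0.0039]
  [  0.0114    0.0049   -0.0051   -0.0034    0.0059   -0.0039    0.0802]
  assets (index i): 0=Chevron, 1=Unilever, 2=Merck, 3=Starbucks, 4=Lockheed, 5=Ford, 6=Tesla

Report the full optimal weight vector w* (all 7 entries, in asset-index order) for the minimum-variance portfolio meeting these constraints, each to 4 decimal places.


0.3713  -0.0135  0.3993  0.2134  -0.1164  0.1382  0.0076

u=Σ⁻¹μ = [2.7288  1.0456  3.0452  2.7058  0.0199  1.6503  0.6835]
v=Σ⁻¹𝟙 = [12.0932  20.1416  14.9986  27.4108  11.9496  15.9154  11.5299]
a=μᵀu=1.568753  b=𝟙ᵀu=11.879178  c=𝟙ᵀv=114.039044  D=ac−b²=37.784267
λ₁=(c·0.164−b)/D = (114.039044·0.164−11.879178)/37.784267 = 0.180584
λ₂=(a−b·0.164)/D = (1.568753−11.879178·0.164)/37.784267 = -0.010042
w* = 0.180584·u + -0.010042·v:
  w_0 = 0.180584·2.7288 + -0.010042·12.0932 = 0.3713  (Chevron)
  w_1 = 0.180584·1.0456 + -0.010042·20.1416 = -0.0135  (Unilever)
  w_2 = 0.180584·3.0452 + -0.010042·14.9986 = 0.3993  (Merck)
  w_3 = 0.180584·2.7058 + -0.010042·27.4108 = 0.2134  (Starbucks)
  w_4 = 0.180584·0.0199 + -0.010042·11.9496 = -0.1164  (Lockheed)
  w_5 = 0.180584·1.6503 + -0.010042·15.9154 = 0.1382  (Ford)
  w_6 = 0.180584·0.6835 + -0.010042·11.5299 = 0.0076  (Tesla)
Σw_i=1.0000  μᵀw=0.1640
σ²=wᵀΣw=λ₁·μ_p+λ₂ = 0.180584·0.164 + -0.010042 = 0.019574 ≈ 0.0196


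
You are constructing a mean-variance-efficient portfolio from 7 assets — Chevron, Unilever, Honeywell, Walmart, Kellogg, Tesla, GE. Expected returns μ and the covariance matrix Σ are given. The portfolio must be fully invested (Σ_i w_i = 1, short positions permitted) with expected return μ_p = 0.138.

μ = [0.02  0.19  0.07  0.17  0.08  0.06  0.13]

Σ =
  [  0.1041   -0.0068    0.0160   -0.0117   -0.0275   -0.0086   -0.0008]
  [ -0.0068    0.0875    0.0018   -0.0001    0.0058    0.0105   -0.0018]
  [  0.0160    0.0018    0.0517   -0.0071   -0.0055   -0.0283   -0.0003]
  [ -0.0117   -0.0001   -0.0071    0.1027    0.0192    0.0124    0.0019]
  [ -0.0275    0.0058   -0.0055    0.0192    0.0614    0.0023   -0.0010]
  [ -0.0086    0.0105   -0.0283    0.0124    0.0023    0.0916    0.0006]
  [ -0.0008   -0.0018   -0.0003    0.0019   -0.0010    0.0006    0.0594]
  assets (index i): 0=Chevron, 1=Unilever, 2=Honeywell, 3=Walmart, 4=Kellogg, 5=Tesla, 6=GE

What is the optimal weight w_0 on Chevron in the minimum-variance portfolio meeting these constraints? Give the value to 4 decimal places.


0.0195

u=Σ⁻¹μ = [0.5731  2.0572  1.8816  1.5145  1.0663  0.8079  2.2295]
v=Σ⁻¹𝟙 = [14.0049  8.6597  28.0856  6.6760  21.7653  18.3522  17.3954]
a=μᵀu=1.215125  b=𝟙ᵀu=10.130099  c=𝟙ᵀv=114.939067  D=ac−b²=37.046379
λ₁=(c·0.138−b)/D = (114.939067·0.138−10.130099)/37.046379 = 0.154711
λ₂=(a−b·0.138)/D = (1.215125−10.130099·0.138)/37.046379 = -0.004935
w* = 0.154711·u + -0.004935·v:
  w_0 = 0.154711·0.5731 + -0.004935·14.0049 = 0.0195  (Chevron)
  w_1 = 0.154711·2.0572 + -0.004935·8.6597 = 0.2755  (Unilever)
  w_2 = 0.154711·1.8816 + -0.004935·28.0856 = 0.1525  (Honeywell)
  w_3 = 0.154711·1.5145 + -0.004935·6.6760 = 0.2014  (Walmart)
  w_4 = 0.154711·1.0663 + -0.004935·21.7653 = 0.0575  (Kellogg)
  w_5 = 0.154711·0.8079 + -0.004935·18.3522 = 0.0344  (Tesla)
  w_6 = 0.154711·2.2295 + -0.004935·17.3954 = 0.2591  (GE)
Σw_i=1.0000  μᵀw=0.1380
σ²=wᵀΣw=λ₁·μ_p+λ₂ = 0.154711·0.138 + -0.004935 = 0.016415 ≈ 0.0164


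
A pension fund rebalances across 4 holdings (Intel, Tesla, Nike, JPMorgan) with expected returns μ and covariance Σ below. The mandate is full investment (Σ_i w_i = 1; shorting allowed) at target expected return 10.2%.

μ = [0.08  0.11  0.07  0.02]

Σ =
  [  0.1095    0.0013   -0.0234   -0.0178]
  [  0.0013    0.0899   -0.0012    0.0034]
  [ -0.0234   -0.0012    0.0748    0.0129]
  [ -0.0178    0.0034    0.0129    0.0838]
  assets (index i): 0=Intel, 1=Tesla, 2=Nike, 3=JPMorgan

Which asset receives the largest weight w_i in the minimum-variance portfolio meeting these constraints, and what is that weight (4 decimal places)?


Tesla (0.5095)

g=Σ⁻¹μ = [1.0151  1.2173  1.2359  0.2146]
h=Σ⁻¹𝟙 = [14.3816  10.6708  15.9526  12.0993]
a=μᵀg=0.305920  b=𝟙ᵀg=3.682990  c=𝟙ᵀh=53.104370  D=ac−b²=2.681252
λ₁=(c·0.102−b)/D = (53.104370·0.102−3.682990)/2.681252 = 0.646585
λ₂=(a−b·0.102)/D = (0.305920−3.682990·0.102)/2.681252 = -0.026012
w* = 0.646585·g + -0.026012·h:
  w_0 = 0.646585·1.0151 + -0.026012·14.3816 = 0.2823  (Intel)
  w_1 = 0.646585·1.2173 + -0.026012·10.6708 = 0.5095  (Tesla)
  w_2 = 0.646585·1.2359 + -0.026012·15.9526 = 0.3842  (Nike)
  w_3 = 0.646585·0.2146 + -0.026012·12.0993 = -0.1759  (JPMorgan)
Σw_i=1.0000  μᵀw=0.1020
σ²=wᵀΣw=λ₁·μ_p+λ₂ = 0.646585·0.102 + -0.026012 = 0.039939 ≈ 0.0399


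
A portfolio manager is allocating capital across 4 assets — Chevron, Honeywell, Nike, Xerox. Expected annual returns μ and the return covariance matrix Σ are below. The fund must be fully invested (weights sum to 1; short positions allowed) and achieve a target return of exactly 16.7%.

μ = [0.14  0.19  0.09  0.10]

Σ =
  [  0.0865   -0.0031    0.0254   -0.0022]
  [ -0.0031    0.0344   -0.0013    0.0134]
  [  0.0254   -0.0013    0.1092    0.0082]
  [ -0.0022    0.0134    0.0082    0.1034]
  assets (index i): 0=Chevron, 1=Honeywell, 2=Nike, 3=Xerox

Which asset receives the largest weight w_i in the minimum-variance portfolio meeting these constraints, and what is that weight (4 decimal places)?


Honeywell (0.6596)

g=Σ⁻¹μ = [1.6840  5.6001  0.4812  0.2391]
h=Σ⁻¹𝟙 = [10.7886  28.0513  6.5505  5.7460]
a=μᵀg=1.366984  b=𝟙ᵀg=8.004299  c=𝟙ᵀh=51.136428  D=ac−b²=5.833857
λ₁=(c·0.167−b)/D = (51.136428·0.167−8.004299)/5.833857 = 0.091789
λ₂=(a−b·0.167)/D = (1.366984−8.004299·0.167)/5.833857 = 0.005188
w* = 0.091789·g + 0.005188·h:
  w_0 = 0.091789·1.6840 + 0.005188·10.7886 = 0.2105  (Chevron)
  w_1 = 0.091789·5.6001 + 0.005188·28.0513 = 0.6596  (Honeywell)
  w_2 = 0.091789·0.4812 + 0.005188·6.5505 = 0.0782  (Nike)
  w_3 = 0.091789·0.2391 + 0.005188·5.7460 = 0.0518  (Xerox)
Σw_i=1.0000  μᵀw=0.1670
σ²=wᵀΣw=λ₁·μ_p+λ₂ = 0.091789·0.167 + 0.005188 = 0.020517 ≈ 0.0205


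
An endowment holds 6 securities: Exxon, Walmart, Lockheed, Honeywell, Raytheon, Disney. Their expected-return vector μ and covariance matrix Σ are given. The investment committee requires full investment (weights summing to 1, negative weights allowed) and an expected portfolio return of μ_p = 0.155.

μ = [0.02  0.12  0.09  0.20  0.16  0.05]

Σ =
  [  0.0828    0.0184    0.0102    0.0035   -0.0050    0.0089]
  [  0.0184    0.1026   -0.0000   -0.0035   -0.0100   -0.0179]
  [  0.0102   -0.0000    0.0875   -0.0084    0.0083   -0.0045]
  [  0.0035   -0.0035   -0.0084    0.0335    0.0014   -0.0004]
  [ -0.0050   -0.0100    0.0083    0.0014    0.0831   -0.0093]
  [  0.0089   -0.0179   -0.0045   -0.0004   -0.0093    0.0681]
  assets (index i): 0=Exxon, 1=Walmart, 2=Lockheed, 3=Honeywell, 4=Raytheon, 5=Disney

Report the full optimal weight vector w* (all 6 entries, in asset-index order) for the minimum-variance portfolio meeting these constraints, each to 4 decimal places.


-0.0462  0.1522  0.1246  0.4753  0.1517  0.1425

x=Σ⁻¹μ = [-0.7658  2.0465  1.6508  6.6137  2.0507  1.8002]
y=Σ⁻¹𝟙 = [4.1048  15.3048  13.9454  34.1643  14.5353  21.2778]
a=μᵀx=2.119705  b=𝟙ᵀx=13.396138  c=𝟙ᵀy=103.332308  D=ac−b²=39.577535
λ₁=(c·0.155−b)/D = (103.332308·0.155−13.396138)/39.577535 = 0.066209
λ₂=(a−b·0.155)/D = (2.119705−13.396138·0.155)/39.577535 = 0.001094
w* = 0.066209·x + 0.001094·y:
  w_0 = 0.066209·-0.7658 + 0.001094·4.1048 = -0.0462  (Exxon)
  w_1 = 0.066209·2.0465 + 0.001094·15.3048 = 0.1522  (Walmart)
  w_2 = 0.066209·1.6508 + 0.001094·13.9454 = 0.1246  (Lockheed)
  w_3 = 0.066209·6.6137 + 0.001094·34.1643 = 0.4753  (Honeywell)
  w_4 = 0.066209·2.0507 + 0.001094·14.5353 = 0.1517  (Raytheon)
  w_5 = 0.066209·1.8002 + 0.001094·21.2778 = 0.1425  (Disney)
Σw_i=1.0000  μᵀw=0.1550
σ²=wᵀΣw=λ₁·μ_p+λ₂ = 0.066209·0.155 + 0.001094 = 0.011356 ≈ 0.0114


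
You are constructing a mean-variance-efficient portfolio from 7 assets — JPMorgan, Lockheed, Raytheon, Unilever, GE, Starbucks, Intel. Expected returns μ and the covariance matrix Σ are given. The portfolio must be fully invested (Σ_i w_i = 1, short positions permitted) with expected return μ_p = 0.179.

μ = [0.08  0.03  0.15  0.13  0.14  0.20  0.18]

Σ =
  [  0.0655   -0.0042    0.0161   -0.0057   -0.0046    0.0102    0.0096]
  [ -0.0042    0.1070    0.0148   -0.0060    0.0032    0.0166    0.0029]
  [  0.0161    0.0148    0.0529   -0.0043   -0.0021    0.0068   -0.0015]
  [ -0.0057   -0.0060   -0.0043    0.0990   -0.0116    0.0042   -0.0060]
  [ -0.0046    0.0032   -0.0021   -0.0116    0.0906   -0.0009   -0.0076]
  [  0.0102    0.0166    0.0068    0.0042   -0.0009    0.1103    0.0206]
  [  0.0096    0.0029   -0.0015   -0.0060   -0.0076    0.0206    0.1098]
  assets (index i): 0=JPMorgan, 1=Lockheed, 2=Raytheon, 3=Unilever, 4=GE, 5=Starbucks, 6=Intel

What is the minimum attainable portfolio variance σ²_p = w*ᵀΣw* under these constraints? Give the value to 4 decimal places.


0.0224

g=Σ⁻¹μ = [0.3297  -0.3204  2.9251  1.7207  2.0126  1.2934  1.6496]
h=Σ⁻¹𝟙 = [12.4684  7.3443  14.5259  13.9623  14.3336  3.8050  9.0630]
a=μᵀg=1.516606  b=𝟙ᵀg=9.610830  c=𝟙ᵀh=75.502551  D=ac−b²=22.139570
λ₁=(c·0.179−b)/D = (75.502551·0.179−9.610830)/22.139570 = 0.176342
λ₂=(a−b·0.179)/D = (1.516606−9.610830·0.179)/22.139570 = -0.009202
w* = 0.176342·g + -0.009202·h:
  w_0 = 0.176342·0.3297 + -0.009202·12.4684 = -0.0566  (JPMorgan)
  w_1 = 0.176342·-0.3204 + -0.009202·7.3443 = -0.1241  (Lockheed)
  w_2 = 0.176342·2.9251 + -0.009202·14.5259 = 0.3821  (Raytheon)
  w_3 = 0.176342·1.7207 + -0.009202·13.9623 = 0.1749  (Unilever)
  w_4 = 0.176342·2.0126 + -0.009202·14.3336 = 0.2230  (GE)
  w_5 = 0.176342·1.2934 + -0.009202·3.8050 = 0.1931  (Starbucks)
  w_6 = 0.176342·1.6496 + -0.009202·9.0630 = 0.2075  (Intel)
Σw_i=1.0000  μᵀw=0.1790
σ²=wᵀΣw=λ₁·μ_p+λ₂ = 0.176342·0.179 + -0.009202 = 0.022363 ≈ 0.0224


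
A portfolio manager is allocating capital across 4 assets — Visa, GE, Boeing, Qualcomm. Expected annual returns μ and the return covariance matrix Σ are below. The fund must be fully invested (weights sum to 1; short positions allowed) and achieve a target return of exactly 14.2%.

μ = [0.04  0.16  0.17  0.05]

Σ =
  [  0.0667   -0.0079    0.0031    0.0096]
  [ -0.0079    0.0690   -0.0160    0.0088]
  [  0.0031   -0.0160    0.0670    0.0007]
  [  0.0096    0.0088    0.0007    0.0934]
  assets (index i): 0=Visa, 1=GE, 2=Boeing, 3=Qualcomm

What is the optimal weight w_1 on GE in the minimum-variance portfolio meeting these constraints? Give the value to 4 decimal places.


0.4027

g=Σ⁻¹μ = [0.8024  3.1476  3.2505  0.1319]
h=Σ⁻¹𝟙 = [15.4273  19.7211  18.8467  7.1216]
a=μᵀg=1.094895  b=𝟙ᵀg=7.332477  c=𝟙ᵀh=61.116690  D=ac−b²=13.151160
λ₁=(c·0.142−b)/D = (61.116690·0.142−7.332477)/13.151160 = 0.102355
λ₂=(a−b·0.142)/D = (1.094895−7.332477·0.142)/13.151160 = 0.004082
w* = 0.102355·g + 0.004082·h:
  w_0 = 0.102355·0.8024 + 0.004082·15.4273 = 0.1451  (Visa)
  w_1 = 0.102355·3.1476 + 0.004082·19.7211 = 0.4027  (GE)
  w_2 = 0.102355·3.2505 + 0.004082·18.8467 = 0.4096  (Boeing)
  w_3 = 0.102355·0.1319 + 0.004082·7.1216 = 0.0426  (Qualcomm)
Σw_i=1.0000  μᵀw=0.1420
σ²=wᵀΣw=λ₁·μ_p+λ₂ = 0.102355·0.142 + 0.004082 = 0.018617 ≈ 0.0186


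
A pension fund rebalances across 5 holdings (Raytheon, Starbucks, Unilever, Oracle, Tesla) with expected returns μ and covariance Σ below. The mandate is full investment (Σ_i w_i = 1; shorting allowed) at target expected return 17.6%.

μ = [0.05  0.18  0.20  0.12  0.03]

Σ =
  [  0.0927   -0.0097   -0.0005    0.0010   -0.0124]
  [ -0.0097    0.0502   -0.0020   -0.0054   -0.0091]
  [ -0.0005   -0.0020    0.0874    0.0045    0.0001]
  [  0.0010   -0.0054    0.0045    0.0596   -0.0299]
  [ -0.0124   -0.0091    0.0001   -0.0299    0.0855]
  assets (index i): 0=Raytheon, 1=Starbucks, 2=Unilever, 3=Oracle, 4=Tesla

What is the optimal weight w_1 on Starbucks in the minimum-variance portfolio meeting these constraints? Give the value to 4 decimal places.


u=Σ⁻¹μ = [1.3013  4.6875  2.2277  3.3567  2.2098]
v=Σ⁻¹𝟙 = [17.8457  32.7200  10.5382  33.4177  29.4406]
a=μᵀu=1.823444  b=𝟙ᵀu=13.782879  c=𝟙ᵀv=123.962335  D=ac−b²=36.070637
λ₁=(c·0.176−b)/D = (123.962335·0.176−13.782879)/36.070637 = 0.222743
λ₂=(a−b·0.176)/D = (1.823444−13.782879·0.176)/36.070637 = -0.016699
w* = 0.222743·u + -0.016699·v:
  w_0 = 0.222743·1.3013 + -0.016699·17.8457 = -0.0082  (Raytheon)
  w_1 = 0.222743·4.6875 + -0.016699·32.7200 = 0.4977  (Starbucks)
  w_2 = 0.222743·2.2277 + -0.016699·10.5382 = 0.3202  (Unilever)
  w_3 = 0.222743·3.3567 + -0.016699·33.4177 = 0.1896  (Oracle)
  w_4 = 0.222743·2.2098 + -0.016699·29.4406 = 0.0006  (Tesla)
Σw_i=1.0000  μᵀw=0.1760
σ²=wᵀΣw=λ₁·μ_p+λ₂ = 0.222743·0.176 + -0.016699 = 0.022504 ≈ 0.0225

0.4977


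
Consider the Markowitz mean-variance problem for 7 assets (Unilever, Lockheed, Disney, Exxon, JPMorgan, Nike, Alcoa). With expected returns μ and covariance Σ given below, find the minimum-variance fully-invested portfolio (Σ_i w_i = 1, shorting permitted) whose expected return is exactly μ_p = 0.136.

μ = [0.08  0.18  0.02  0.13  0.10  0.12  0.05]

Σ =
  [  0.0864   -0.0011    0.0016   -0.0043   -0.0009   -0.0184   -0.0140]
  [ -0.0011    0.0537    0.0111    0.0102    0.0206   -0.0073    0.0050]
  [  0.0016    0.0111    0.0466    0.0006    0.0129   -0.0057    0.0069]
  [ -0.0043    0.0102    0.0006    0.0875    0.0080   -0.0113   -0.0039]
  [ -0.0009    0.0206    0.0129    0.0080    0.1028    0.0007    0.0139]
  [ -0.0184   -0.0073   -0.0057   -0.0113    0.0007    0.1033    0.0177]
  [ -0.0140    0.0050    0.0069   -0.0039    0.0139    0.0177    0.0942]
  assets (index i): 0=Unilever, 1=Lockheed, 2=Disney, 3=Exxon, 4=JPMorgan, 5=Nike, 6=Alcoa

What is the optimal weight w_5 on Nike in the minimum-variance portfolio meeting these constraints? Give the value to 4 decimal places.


p=Σ⁻¹μ = [1.4639  3.3144  -0.3152  1.3930  0.2006  1.7394  0.2968]
q=Σ⁻¹𝟙 = [16.5197  13.0603  17.3320  12.5770  2.8538  14.4021  8.5016]
a=μᵀp=1.132110  b=𝟙ᵀp=8.092812  c=𝟙ᵀq=85.246618  D=ac−b²=31.014927
λ₁=(c·0.136−b)/D = (85.246618·0.136−8.092812)/31.014927 = 0.112872
λ₂=(a−b·0.136)/D = (1.132110−8.092812·0.136)/31.014927 = 0.001015
w* = 0.112872·p + 0.001015·q:
  w_0 = 0.112872·1.4639 + 0.001015·16.5197 = 0.1820  (Unilever)
  w_1 = 0.112872·3.3144 + 0.001015·13.0603 = 0.3874  (Lockheed)
  w_2 = 0.112872·-0.3152 + 0.001015·17.3320 = -0.0180  (Disney)
  w_3 = 0.112872·1.3930 + 0.001015·12.5770 = 0.1700  (Exxon)
  w_4 = 0.112872·0.2006 + 0.001015·2.8538 = 0.0255  (JPMorgan)
  w_5 = 0.112872·1.7394 + 0.001015·14.4021 = 0.2110  (Nike)
  w_6 = 0.112872·0.2968 + 0.001015·8.5016 = 0.0421  (Alcoa)
Σw_i=1.0000  μᵀw=0.1360
σ²=wᵀΣw=λ₁·μ_p+λ₂ = 0.112872·0.136 + 0.001015 = 0.016366 ≈ 0.0164

0.2110


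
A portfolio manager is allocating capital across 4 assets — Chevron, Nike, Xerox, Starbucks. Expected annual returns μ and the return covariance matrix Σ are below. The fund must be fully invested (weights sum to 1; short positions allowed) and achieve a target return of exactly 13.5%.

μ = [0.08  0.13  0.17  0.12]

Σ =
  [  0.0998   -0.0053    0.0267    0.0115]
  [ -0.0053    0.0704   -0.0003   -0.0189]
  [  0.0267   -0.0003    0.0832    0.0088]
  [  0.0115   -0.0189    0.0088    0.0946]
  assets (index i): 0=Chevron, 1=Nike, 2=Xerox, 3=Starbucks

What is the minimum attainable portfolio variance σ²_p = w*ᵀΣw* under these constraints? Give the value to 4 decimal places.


0.0226

p=Σ⁻¹μ = [0.2642  2.2835  1.8055  1.5247]
q=Σ⁻¹𝟙 = [7.2875  18.1525  8.4209  12.5282]
a=μᵀp=0.807874  b=𝟙ᵀp=5.877767  c=𝟙ᵀq=46.389146  D=ac−b²=2.928444
λ₁=(c·0.135−b)/D = (46.389146·0.135−5.877767)/2.928444 = 0.131390
λ₂=(a−b·0.135)/D = (0.807874−5.877767·0.135)/2.928444 = 0.004909
w* = 0.131390·p + 0.004909·q:
  w_0 = 0.131390·0.2642 + 0.004909·7.2875 = 0.0705  (Chevron)
  w_1 = 0.131390·2.2835 + 0.004909·18.1525 = 0.3891  (Nike)
  w_2 = 0.131390·1.8055 + 0.004909·8.4209 = 0.2786  (Xerox)
  w_3 = 0.131390·1.5247 + 0.004909·12.5282 = 0.2618  (Starbucks)
Σw_i=1.0000  μᵀw=0.1350
σ²=wᵀΣw=λ₁·μ_p+λ₂ = 0.131390·0.135 + 0.004909 = 0.022647 ≈ 0.0226


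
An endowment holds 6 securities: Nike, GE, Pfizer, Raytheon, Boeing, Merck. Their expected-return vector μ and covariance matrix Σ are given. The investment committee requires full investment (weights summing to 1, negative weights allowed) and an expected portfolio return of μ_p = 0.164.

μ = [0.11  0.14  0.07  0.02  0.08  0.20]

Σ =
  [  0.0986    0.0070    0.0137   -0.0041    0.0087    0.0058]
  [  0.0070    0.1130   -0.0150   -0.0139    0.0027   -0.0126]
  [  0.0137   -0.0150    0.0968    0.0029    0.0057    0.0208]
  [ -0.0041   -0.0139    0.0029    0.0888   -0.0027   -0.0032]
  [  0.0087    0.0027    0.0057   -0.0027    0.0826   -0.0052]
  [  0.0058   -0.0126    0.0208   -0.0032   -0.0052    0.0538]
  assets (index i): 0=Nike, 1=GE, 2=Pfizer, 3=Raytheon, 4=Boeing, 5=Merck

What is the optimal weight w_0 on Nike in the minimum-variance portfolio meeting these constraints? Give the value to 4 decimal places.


0.0784

p=Σ⁻¹μ = [0.6889  1.7156  -0.1079  0.7165  1.1376  4.2393]
q=Σ⁻¹𝟙 = [6.7105  13.0063  5.7775  14.5413  12.3566  20.7356]
a=μᵀp=1.261601  b=𝟙ᵀp=8.389936  c=𝟙ᵀq=73.127759  D=ac−b²=21.867048
λ₁=(c·0.164−b)/D = (73.127759·0.164−8.389936)/21.867048 = 0.164769
λ₂=(a−b·0.164)/D = (1.261601−8.389936·0.164)/21.867048 = -0.005229
w* = 0.164769·p + -0.005229·q:
  w_0 = 0.164769·0.6889 + -0.005229·6.7105 = 0.0784  (Nike)
  w_1 = 0.164769·1.7156 + -0.005229·13.0063 = 0.2147  (GE)
  w_2 = 0.164769·-0.1079 + -0.005229·5.7775 = -0.0480  (Pfizer)
  w_3 = 0.164769·0.7165 + -0.005229·14.5413 = 0.0420  (Raytheon)
  w_4 = 0.164769·1.1376 + -0.005229·12.3566 = 0.1228  (Boeing)
  w_5 = 0.164769·4.2393 + -0.005229·20.7356 = 0.5901  (Merck)
Σw_i=1.0000  μᵀw=0.1640
σ²=wᵀΣw=λ₁·μ_p+λ₂ = 0.164769·0.164 + -0.005229 = 0.021793 ≈ 0.0218


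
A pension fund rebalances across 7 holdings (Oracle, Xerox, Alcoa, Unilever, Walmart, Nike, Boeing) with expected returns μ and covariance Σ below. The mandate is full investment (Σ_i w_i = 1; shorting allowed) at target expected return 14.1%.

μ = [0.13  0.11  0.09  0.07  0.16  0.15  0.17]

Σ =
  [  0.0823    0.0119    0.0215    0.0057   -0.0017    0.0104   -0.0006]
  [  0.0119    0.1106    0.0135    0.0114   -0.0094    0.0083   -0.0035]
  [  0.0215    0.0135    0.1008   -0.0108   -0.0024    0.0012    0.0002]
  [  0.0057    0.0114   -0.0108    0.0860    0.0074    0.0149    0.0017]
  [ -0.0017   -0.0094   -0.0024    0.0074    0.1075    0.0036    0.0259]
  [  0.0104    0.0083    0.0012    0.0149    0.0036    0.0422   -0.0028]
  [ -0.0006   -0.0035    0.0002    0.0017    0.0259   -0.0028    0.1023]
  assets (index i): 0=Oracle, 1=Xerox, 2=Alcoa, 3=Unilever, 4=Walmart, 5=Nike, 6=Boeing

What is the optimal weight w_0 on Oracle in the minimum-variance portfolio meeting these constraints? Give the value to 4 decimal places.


0.1152

u=Σ⁻¹μ = [0.9550  0.7200  0.5851  0.0588  1.1100  3.1446  1.4949]
v=Σ⁻¹𝟙 = [6.4716  6.0409  8.4773  7.5823  6.9222  17.9766  8.6167]
a=μᵀu=1.163553  b=𝟙ᵀu=8.068416  c=𝟙ᵀv=62.087670  D=ac−b²=7.142977
λ₁=(c·0.141−b)/D = (62.087670·0.141−8.068416)/7.142977 = 0.096031
λ₂=(a−b·0.141)/D = (1.163553−8.068416·0.141)/7.142977 = 0.003627
w* = 0.096031·u + 0.003627·v:
  w_0 = 0.096031·0.9550 + 0.003627·6.4716 = 0.1152  (Oracle)
  w_1 = 0.096031·0.7200 + 0.003627·6.0409 = 0.0911  (Xerox)
  w_2 = 0.096031·0.5851 + 0.003627·8.4773 = 0.0869  (Alcoa)
  w_3 = 0.096031·0.0588 + 0.003627·7.5823 = 0.0331  (Unilever)
  w_4 = 0.096031·1.1100 + 0.003627·6.9222 = 0.1317  (Walmart)
  w_5 = 0.096031·3.1446 + 0.003627·17.9766 = 0.3672  (Nike)
  w_6 = 0.096031·1.4949 + 0.003627·8.6167 = 0.1748  (Boeing)
Σw_i=1.0000  μᵀw=0.1410
σ²=wᵀΣw=λ₁·μ_p+λ₂ = 0.096031·0.141 + 0.003627 = 0.017167 ≈ 0.0172


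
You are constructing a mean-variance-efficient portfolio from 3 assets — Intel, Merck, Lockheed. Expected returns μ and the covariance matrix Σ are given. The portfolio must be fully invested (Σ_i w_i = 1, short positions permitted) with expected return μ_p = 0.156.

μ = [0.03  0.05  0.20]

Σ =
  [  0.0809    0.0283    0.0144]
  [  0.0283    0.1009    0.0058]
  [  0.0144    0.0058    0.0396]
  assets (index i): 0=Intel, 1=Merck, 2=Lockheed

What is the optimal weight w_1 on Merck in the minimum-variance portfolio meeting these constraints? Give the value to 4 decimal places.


p=Σ⁻¹μ = [-0.6997  0.3901  5.2478]
q=Σ⁻¹𝟙 = [6.0012  6.9601  22.0509]
a=μᵀp=1.048078  b=𝟙ᵀp=4.938212  c=𝟙ᵀq=35.012139  D=ac−b²=12.309513
λ₁=(c·0.156−b)/D = (35.012139·0.156−4.938212)/12.309513 = 0.042543
λ₂=(a−b·0.156)/D = (1.048078−4.938212·0.156)/12.309513 = 0.022561
w* = 0.042543·p + 0.022561·q:
  w_0 = 0.042543·-0.6997 + 0.022561·6.0012 = 0.1056  (Intel)
  w_1 = 0.042543·0.3901 + 0.022561·6.9601 = 0.1736  (Merck)
  w_2 = 0.042543·5.2478 + 0.022561·22.0509 = 0.7207  (Lockheed)
Σw_i=1.0000  μᵀw=0.1560
σ²=wᵀΣw=λ₁·μ_p+λ₂ = 0.042543·0.156 + 0.022561 = 0.029198 ≈ 0.0292

0.1736


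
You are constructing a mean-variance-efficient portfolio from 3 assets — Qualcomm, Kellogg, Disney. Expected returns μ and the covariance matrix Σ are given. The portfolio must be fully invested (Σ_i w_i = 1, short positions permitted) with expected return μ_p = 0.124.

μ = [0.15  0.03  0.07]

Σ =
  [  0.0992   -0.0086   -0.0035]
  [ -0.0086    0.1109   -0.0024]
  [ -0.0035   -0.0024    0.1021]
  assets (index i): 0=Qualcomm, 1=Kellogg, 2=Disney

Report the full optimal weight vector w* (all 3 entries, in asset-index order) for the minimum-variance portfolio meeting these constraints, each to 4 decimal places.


0.7019  0.0539  0.2442

u=Σ⁻¹μ = [1.5740  0.4088  0.7492]
v=Σ⁻¹𝟙 = [11.3257  10.1209  10.4205]
a=μᵀu=0.300800  b=𝟙ᵀu=2.731919  c=𝟙ᵀv=31.867117  D=ac−b²=2.122261
λ₁=(c·0.124−b)/D = (31.867117·0.124−2.731919)/2.122261 = 0.574672
λ₂=(a−b·0.124)/D = (0.300800−2.731919·0.124)/2.122261 = -0.017885
w* = 0.574672·u + -0.017885·v:
  w_0 = 0.574672·1.5740 + -0.017885·11.3257 = 0.7019  (Qualcomm)
  w_1 = 0.574672·0.4088 + -0.017885·10.1209 = 0.0539  (Kellogg)
  w_2 = 0.574672·0.7492 + -0.017885·10.4205 = 0.2442  (Disney)
Σw_i=1.0000  μᵀw=0.1240
σ²=wᵀΣw=λ₁·μ_p+λ₂ = 0.574672·0.124 + -0.017885 = 0.053374 ≈ 0.0534


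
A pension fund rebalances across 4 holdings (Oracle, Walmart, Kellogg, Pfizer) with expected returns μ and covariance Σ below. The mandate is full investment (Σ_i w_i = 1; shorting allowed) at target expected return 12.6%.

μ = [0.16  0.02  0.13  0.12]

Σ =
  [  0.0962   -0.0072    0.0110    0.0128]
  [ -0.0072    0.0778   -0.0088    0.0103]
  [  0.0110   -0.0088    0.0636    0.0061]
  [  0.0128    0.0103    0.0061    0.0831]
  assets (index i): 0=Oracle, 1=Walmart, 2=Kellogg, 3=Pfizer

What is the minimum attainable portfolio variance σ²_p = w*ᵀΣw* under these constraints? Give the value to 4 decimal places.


0.0273

g=Σ⁻¹μ = [1.3542  0.4436  1.7704  1.0505]
h=Σ⁻¹𝟙 = [8.6669  14.3748  15.4669  7.7816]
a=μᵀg=0.581758  b=𝟙ᵀg=4.618696  c=𝟙ᵀh=46.290256  D=ac−b²=5.597389
λ₁=(c·0.126−b)/D = (46.290256·0.126−4.618696)/5.597389 = 0.216865
λ₂=(a−b·0.126)/D = (0.581758−4.618696·0.126)/5.597389 = -0.000035
w* = 0.216865·g + -0.000035·h:
  w_0 = 0.216865·1.3542 + -0.000035·8.6669 = 0.2934  (Oracle)
  w_1 = 0.216865·0.4436 + -0.000035·14.3748 = 0.0957  (Walmart)
  w_2 = 0.216865·1.7704 + -0.000035·15.4669 = 0.3834  (Kellogg)
  w_3 = 0.216865·1.0505 + -0.000035·7.7816 = 0.2275  (Pfizer)
Σw_i=1.0000  μᵀw=0.1260
σ²=wᵀΣw=λ₁·μ_p+λ₂ = 0.216865·0.126 + -0.000035 = 0.027290 ≈ 0.0273


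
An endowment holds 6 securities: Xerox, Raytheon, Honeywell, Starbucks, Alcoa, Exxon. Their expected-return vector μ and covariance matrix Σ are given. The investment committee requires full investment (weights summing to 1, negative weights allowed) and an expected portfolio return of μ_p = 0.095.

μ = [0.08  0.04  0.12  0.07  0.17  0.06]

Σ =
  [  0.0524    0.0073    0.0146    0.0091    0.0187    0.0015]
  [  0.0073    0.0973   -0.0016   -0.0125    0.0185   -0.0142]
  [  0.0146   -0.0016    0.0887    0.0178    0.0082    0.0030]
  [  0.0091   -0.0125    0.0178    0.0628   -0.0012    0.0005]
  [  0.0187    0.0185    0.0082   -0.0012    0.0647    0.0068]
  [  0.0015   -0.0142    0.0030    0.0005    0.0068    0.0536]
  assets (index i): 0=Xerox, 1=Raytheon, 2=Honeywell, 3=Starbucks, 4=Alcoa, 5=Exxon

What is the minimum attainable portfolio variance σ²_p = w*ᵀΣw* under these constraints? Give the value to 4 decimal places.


p=Σ⁻¹μ = [0.2422  0.2018  0.8934  0.9043  2.3178  0.8136]
q=Σ⁻¹𝟙 = [10.2338  13.4638  5.4552  15.5253  6.0675  20.7173]
a=μᵀp=0.640805  b=𝟙ᵀp=5.373163  c=𝟙ᵀq=71.462860  D=ac−b²=16.922902
λ₁=(c·0.095−b)/D = (71.462860·0.095−5.373163)/16.922902 = 0.083662
λ₂=(a−b·0.095)/D = (0.640805−5.373163·0.095)/16.922902 = 0.007703
w* = 0.083662·p + 0.007703·q:
  w_0 = 0.083662·0.2422 + 0.007703·10.2338 = 0.0991  (Xerox)
  w_1 = 0.083662·0.2018 + 0.007703·13.4638 = 0.1206  (Raytheon)
  w_2 = 0.083662·0.8934 + 0.007703·5.4552 = 0.1168  (Honeywell)
  w_3 = 0.083662·0.9043 + 0.007703·15.5253 = 0.1952  (Starbucks)
  w_4 = 0.083662·2.3178 + 0.007703·6.0675 = 0.2407  (Alcoa)
  w_5 = 0.083662·0.8136 + 0.007703·20.7173 = 0.2277  (Exxon)
Σw_i=1.0000  μᵀw=0.0950
σ²=wᵀΣw=λ₁·μ_p+λ₂ = 0.083662·0.095 + 0.007703 = 0.015651 ≈ 0.0157

0.0157


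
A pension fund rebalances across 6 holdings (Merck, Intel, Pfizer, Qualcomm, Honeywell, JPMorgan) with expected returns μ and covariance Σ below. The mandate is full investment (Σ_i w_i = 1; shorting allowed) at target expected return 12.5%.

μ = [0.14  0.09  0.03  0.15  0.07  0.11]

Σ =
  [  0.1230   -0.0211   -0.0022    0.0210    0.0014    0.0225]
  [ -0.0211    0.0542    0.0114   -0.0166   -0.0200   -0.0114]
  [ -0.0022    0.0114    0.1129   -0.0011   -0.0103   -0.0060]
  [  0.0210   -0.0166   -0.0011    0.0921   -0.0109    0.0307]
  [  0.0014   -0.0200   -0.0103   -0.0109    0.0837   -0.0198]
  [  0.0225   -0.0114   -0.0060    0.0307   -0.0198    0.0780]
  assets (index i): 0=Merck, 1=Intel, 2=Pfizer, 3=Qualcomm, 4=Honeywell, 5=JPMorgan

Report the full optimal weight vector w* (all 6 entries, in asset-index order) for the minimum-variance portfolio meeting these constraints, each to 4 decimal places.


0.1908  0.4004  -0.1311  0.3125  0.1426  0.0848

g=Σ⁻¹μ = [1.1810  3.8222  0.2164  1.8209  2.3546  1.5259]
h=Σ⁻¹𝟙 = [8.9322  38.3229  8.8401  12.9769  28.1227  18.5562]
a=μᵀg=1.121640  b=𝟙ᵀg=10.921078  c=𝟙ᵀh=115.750993  D=ac−b²=10.560984
λ₁=(c·0.125−b)/D = (115.750993·0.125−10.921078)/10.560984 = 0.335934
λ₂=(a−b·0.125)/D = (1.121640−10.921078·0.125)/10.560984 = -0.023056
w* = 0.335934·g + -0.023056·h:
  w_0 = 0.335934·1.1810 + -0.023056·8.9322 = 0.1908  (Merck)
  w_1 = 0.335934·3.8222 + -0.023056·38.3229 = 0.4004  (Intel)
  w_2 = 0.335934·0.2164 + -0.023056·8.8401 = -0.1311  (Pfizer)
  w_3 = 0.335934·1.8209 + -0.023056·12.9769 = 0.3125  (Qualcomm)
  w_4 = 0.335934·2.3546 + -0.023056·28.1227 = 0.1426  (Honeywell)
  w_5 = 0.335934·1.5259 + -0.023056·18.5562 = 0.0848  (JPMorgan)
Σw_i=1.0000  μᵀw=0.1250
σ²=wᵀΣw=λ₁·μ_p+λ₂ = 0.335934·0.125 + -0.023056 = 0.018936 ≈ 0.0189


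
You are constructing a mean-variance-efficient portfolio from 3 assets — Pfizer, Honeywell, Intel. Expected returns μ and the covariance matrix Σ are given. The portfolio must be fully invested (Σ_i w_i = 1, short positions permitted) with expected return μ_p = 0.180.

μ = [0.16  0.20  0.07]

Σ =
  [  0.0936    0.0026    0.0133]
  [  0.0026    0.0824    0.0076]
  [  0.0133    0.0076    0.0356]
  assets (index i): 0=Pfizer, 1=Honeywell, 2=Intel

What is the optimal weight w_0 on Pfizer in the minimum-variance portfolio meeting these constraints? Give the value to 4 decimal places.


0.3791

x=Σ⁻¹μ = [1.5164  2.2954  0.9097]
y=Σ⁻¹𝟙 = [7.0939  9.7578  23.3565]
a=μᵀx=0.765387  b=𝟙ᵀx=4.721547  c=𝟙ᵀy=40.208242  D=ac−b²=8.481876
λ₁=(c·0.180−b)/D = (40.208242·0.180−4.721547)/8.481876 = 0.296625
λ₂=(a−b·0.180)/D = (0.765387−4.721547·0.180)/8.481876 = -0.009961
w* = 0.296625·x + -0.009961·y:
  w_0 = 0.296625·1.5164 + -0.009961·7.0939 = 0.3791  (Pfizer)
  w_1 = 0.296625·2.2954 + -0.009961·9.7578 = 0.5837  (Honeywell)
  w_2 = 0.296625·0.9097 + -0.009961·23.3565 = 0.0372  (Intel)
Σw_i=1.0000  μᵀw=0.1800
σ²=wᵀΣw=λ₁·μ_p+λ₂ = 0.296625·0.180 + -0.009961 = 0.043431 ≈ 0.0434
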